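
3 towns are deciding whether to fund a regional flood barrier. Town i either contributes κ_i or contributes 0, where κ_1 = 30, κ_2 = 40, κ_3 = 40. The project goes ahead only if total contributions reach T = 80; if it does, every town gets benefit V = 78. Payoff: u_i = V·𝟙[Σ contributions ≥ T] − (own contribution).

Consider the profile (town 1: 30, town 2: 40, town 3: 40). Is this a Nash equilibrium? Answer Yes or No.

No

Total = 110 ≥ 80: provided.
Town 1 (pledges 30, payoff 48): dropping to 0 → total 80, payoff 78. Profitable deviation.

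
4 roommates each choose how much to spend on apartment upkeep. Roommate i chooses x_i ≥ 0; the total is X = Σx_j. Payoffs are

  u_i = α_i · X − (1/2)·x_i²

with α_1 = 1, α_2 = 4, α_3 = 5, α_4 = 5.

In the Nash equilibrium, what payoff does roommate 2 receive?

Roommate i's FOC: ∂u_i/∂x_i = α_i − x_i = 0, so x_i* = α_i.
NE contributions = (1, 4, 5, 5); X = 15.
u_2 = α_2·X − ½·(x_2)² = 4·15 − ½·4² = 52.

52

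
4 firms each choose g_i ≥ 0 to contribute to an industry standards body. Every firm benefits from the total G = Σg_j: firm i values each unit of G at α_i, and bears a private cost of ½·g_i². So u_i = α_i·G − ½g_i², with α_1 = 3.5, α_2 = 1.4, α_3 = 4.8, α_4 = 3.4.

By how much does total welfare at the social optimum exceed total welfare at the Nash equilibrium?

196.015

Firm i's FOC: ∂u_i/∂g_i = α_i − g_i = 0, so g_i* = α_i.
NE contributions = (3.5, 1.4, 4.8, 3.4); G = 13.1.
W^NE = (Σα)·G − ½Σα_i² = 13.1² − ½·48.81 = 147.205.
Planner sets g_i = Σα_j = 13.1 for every i, so G^SO = 4·13.1 = 52.4.
W^SO = (Σα)·G^SO − ½·4·(Σα)² = (4/2)·13.1² = 343.22.
Deadweight loss = W^SO − W^NE = 196.015.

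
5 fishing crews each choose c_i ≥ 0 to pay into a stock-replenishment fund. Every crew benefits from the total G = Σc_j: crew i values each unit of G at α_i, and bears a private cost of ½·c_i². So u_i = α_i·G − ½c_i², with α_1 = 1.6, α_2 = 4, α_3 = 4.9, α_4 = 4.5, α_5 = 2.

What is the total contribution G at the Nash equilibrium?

17

Crew i's FOC: ∂u_i/∂c_i = α_i − c_i = 0, so c_i* = α_i.
NE contributions = (1.6, 4, 4.9, 4.5, 2); G = 17.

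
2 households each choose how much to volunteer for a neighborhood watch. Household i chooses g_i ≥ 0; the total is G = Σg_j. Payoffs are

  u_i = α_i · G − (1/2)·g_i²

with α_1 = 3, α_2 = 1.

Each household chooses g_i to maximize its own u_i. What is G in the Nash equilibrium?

Household i's FOC: ∂u_i/∂g_i = α_i − g_i = 0, so g_i* = α_i.
NE contributions = (3, 1); G = 4.

4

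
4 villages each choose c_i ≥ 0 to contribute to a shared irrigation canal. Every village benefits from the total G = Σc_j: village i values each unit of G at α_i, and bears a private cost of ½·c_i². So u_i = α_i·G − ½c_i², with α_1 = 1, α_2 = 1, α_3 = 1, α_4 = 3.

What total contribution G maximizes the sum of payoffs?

Planner FOC: ∂(Σu_j)/∂c_i = (Σα_j) − c_i = 0, so c_i^SO = Σα_j = 6 for every i; G^SO = 24.

24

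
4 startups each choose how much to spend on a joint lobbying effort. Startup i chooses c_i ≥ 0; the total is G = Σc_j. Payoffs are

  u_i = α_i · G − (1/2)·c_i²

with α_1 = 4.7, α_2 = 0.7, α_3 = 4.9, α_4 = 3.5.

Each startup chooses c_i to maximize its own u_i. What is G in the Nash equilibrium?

Startup i's FOC: ∂u_i/∂c_i = α_i − c_i = 0, so c_i* = α_i.
NE contributions = (4.7, 0.7, 4.9, 3.5); G = 13.8.

13.8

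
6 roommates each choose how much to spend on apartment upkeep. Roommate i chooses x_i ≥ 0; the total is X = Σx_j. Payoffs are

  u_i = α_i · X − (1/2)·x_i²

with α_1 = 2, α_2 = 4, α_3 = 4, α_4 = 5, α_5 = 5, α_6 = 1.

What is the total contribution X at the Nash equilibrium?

Roommate i's FOC: ∂u_i/∂x_i = α_i − x_i = 0, so x_i* = α_i.
NE contributions = (2, 4, 4, 5, 5, 1); X = 21.

21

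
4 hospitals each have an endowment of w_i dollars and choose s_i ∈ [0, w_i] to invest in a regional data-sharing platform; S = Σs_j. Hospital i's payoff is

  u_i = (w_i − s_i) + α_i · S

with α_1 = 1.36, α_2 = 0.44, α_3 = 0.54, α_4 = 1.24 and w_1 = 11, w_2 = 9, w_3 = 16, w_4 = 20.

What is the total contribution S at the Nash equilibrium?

∂u_i/∂s_i = α_i − 1, so hospital i contributes w_i if α_i > 1, else 0.
α_i > 1 for i ∈ {1, 4}; NE contributions (11, 0, 0, 20), S = 31.

31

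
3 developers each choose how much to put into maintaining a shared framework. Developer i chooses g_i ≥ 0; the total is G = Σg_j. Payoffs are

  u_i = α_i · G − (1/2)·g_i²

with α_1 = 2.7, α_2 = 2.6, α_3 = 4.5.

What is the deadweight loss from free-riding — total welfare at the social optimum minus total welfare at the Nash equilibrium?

65.17

Developer i's FOC: ∂u_i/∂g_i = α_i − g_i = 0, so g_i* = α_i.
NE contributions = (2.7, 2.6, 4.5); G = 9.8.
W^NE = (Σα)·G − ½Σα_i² = 9.8² − ½·34.3 = 78.89.
Planner sets g_i = Σα_j = 9.8 for every i, so G^SO = 3·9.8 = 29.4.
W^SO = (Σα)·G^SO − ½·3·(Σα)² = (3/2)·9.8² = 144.06.
Deadweight loss = W^SO − W^NE = 65.17.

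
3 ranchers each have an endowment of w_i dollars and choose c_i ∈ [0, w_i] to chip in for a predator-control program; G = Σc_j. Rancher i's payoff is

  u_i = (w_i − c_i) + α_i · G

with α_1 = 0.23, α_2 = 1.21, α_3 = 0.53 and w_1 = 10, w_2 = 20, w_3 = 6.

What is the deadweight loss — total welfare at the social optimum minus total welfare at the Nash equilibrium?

∂u_i/∂c_i = α_i − 1, so rancher i contributes w_i if α_i > 1, else 0.
α_i > 1 for i ∈ {2}; NE contributions (0, 20, 0), G = 20.
W^NE = Σw_i − G^NE + (Σα_i)·G^NE = 36 + 0.97·20 = 55.4.
Planner: ∂(Σu_j)/∂c_i = Σα_j − 1 = 0.97 > 0, so everyone contributes w_i; G^SO = 36, W^SO = 36 + 0.97·36 = 70.92.
Deadweight loss = 15.52.

15.52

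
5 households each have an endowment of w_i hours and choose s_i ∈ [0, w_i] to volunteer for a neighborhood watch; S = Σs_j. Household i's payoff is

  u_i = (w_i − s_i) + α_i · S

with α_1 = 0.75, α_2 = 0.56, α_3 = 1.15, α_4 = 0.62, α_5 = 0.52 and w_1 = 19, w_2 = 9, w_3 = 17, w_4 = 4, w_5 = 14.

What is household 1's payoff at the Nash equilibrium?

∂u_i/∂s_i = α_i − 1, so household i contributes w_i if α_i > 1, else 0.
α_i > 1 for i ∈ {3}; NE contributions (0, 0, 17, 0, 0), S = 17.
u_1 = (19 − 0) + 0.75·17 = 31.75.

31.75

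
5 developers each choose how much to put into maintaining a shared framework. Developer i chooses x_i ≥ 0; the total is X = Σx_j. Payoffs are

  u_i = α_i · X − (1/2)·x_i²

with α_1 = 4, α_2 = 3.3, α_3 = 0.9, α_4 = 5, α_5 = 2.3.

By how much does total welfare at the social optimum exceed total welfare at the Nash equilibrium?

389.37

Developer i's FOC: ∂u_i/∂x_i = α_i − x_i = 0, so x_i* = α_i.
NE contributions = (4, 3.3, 0.9, 5, 2.3); X = 15.5.
W^NE = (Σα)·X − ½Σα_i² = 15.5² − ½·57.99 = 211.255.
Planner sets x_i = Σα_j = 15.5 for every i, so X^SO = 5·15.5 = 77.5.
W^SO = (Σα)·X^SO − ½·5·(Σα)² = (5/2)·15.5² = 600.625.
Deadweight loss = W^SO − W^NE = 389.37.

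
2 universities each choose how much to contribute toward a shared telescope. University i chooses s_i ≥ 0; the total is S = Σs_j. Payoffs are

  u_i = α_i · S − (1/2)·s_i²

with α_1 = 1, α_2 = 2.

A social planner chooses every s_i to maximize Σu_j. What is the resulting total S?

Planner FOC: ∂(Σu_j)/∂s_i = (Σα_j) − s_i = 0, so s_i^SO = Σα_j = 3 for every i; S^SO = 6.

6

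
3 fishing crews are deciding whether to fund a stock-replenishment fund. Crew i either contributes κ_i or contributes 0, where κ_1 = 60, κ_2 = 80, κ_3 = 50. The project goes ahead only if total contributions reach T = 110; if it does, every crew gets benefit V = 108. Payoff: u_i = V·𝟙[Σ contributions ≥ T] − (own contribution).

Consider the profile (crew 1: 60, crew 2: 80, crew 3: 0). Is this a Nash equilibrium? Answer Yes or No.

Total = 140 ≥ 110: provided.
Crew 1 (pledges 60, payoff 48): dropping to 0 → total 80, payoff 0. No gain.
Crew 2 (pledges 80, payoff 28): dropping to 0 → total 60, payoff 0. No gain.
Crew 3 (pledges 0, payoff 108): pledging 50 → total 190, payoff 58. No gain.

Yes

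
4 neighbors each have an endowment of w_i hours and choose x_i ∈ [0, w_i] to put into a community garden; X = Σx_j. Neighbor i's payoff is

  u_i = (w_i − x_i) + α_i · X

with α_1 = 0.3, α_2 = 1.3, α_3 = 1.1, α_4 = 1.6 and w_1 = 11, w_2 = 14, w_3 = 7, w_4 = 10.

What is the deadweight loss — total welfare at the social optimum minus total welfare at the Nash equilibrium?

36.3

∂u_i/∂x_i = α_i − 1, so neighbor i contributes w_i if α_i > 1, else 0.
α_i > 1 for i ∈ {2, 3, 4}; NE contributions (0, 14, 7, 10), X = 31.
W^NE = Σw_i − X^NE + (Σα_i)·X^NE = 42 + 3.3·31 = 144.3.
Planner: ∂(Σu_j)/∂x_i = Σα_j − 1 = 3.3 > 0, so everyone contributes w_i; X^SO = 42, W^SO = 42 + 3.3·42 = 180.6.
Deadweight loss = 36.3.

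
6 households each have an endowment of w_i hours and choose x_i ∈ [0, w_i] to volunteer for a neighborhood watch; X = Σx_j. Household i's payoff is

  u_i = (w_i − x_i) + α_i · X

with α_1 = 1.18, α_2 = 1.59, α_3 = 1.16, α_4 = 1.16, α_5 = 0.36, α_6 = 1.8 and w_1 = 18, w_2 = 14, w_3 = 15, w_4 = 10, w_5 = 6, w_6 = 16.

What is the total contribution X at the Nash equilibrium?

73

∂u_i/∂x_i = α_i − 1, so household i contributes w_i if α_i > 1, else 0.
α_i > 1 for i ∈ {1, 2, 3, 4, 6}; NE contributions (18, 14, 15, 10, 0, 16), X = 73.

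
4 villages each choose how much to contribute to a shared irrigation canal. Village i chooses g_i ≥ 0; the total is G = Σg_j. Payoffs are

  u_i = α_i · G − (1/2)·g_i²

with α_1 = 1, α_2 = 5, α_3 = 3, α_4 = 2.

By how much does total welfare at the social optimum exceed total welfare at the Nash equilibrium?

Village i's FOC: ∂u_i/∂g_i = α_i − g_i = 0, so g_i* = α_i.
NE contributions = (1, 5, 3, 2); G = 11.
W^NE = (Σα)·G − ½Σα_i² = 11² − ½·39 = 101.5.
Planner sets g_i = Σα_j = 11 for every i, so G^SO = 4·11 = 44.
W^SO = (Σα)·G^SO − ½·4·(Σα)² = (4/2)·11² = 242.
Deadweight loss = W^SO − W^NE = 140.5.

140.5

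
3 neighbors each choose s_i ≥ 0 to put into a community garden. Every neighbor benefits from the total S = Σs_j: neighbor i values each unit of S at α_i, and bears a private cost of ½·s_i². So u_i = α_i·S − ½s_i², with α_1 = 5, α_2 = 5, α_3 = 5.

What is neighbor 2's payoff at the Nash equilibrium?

62.5

Neighbor i's FOC: ∂u_i/∂s_i = α_i − s_i = 0, so s_i* = α_i.
NE contributions = (5, 5, 5); S = 15.
u_2 = α_2·S − ½·(s_2)² = 5·15 − ½·5² = 62.5.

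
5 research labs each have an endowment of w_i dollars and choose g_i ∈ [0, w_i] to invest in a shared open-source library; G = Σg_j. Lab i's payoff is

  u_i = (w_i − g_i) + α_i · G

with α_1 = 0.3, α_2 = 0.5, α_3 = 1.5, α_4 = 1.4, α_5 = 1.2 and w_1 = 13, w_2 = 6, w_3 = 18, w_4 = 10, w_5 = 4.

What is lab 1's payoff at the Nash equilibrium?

22.6

∂u_i/∂g_i = α_i − 1, so lab i contributes w_i if α_i > 1, else 0.
α_i > 1 for i ∈ {3, 4, 5}; NE contributions (0, 0, 18, 10, 4), G = 32.
u_1 = (13 − 0) + 0.3·32 = 22.6.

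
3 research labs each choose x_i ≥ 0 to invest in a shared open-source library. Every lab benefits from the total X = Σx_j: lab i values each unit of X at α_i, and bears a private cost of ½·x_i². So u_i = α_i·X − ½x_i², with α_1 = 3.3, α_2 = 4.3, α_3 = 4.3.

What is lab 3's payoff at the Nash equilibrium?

41.925

Lab i's FOC: ∂u_i/∂x_i = α_i − x_i = 0, so x_i* = α_i.
NE contributions = (3.3, 4.3, 4.3); X = 11.9.
u_3 = α_3·X − ½·(x_3)² = 4.3·11.9 − ½·4.3² = 41.925.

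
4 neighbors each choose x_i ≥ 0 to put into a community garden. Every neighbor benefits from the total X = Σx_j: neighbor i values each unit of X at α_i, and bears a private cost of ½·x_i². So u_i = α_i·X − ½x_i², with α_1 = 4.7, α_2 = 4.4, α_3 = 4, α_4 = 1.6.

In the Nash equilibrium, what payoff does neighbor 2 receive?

55

Neighbor i's FOC: ∂u_i/∂x_i = α_i − x_i = 0, so x_i* = α_i.
NE contributions = (4.7, 4.4, 4, 1.6); X = 14.7.
u_2 = α_2·X − ½·(x_2)² = 4.4·14.7 − ½·4.4² = 55.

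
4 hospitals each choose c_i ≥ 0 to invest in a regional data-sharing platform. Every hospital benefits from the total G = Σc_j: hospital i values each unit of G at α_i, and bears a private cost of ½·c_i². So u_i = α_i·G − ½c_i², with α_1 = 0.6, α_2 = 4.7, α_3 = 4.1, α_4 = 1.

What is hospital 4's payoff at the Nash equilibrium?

Hospital i's FOC: ∂u_i/∂c_i = α_i − c_i = 0, so c_i* = α_i.
NE contributions = (0.6, 4.7, 4.1, 1); G = 10.4.
u_4 = α_4·G − ½·(c_4)² = 1·10.4 − ½·1² = 9.9.

9.9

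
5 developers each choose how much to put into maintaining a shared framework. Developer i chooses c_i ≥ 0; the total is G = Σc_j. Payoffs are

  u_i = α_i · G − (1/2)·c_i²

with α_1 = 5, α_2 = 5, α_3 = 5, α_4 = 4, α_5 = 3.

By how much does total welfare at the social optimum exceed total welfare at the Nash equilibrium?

Developer i's FOC: ∂u_i/∂c_i = α_i − c_i = 0, so c_i* = α_i.
NE contributions = (5, 5, 5, 4, 3); G = 22.
W^NE = (Σα)·G − ½Σα_i² = 22² − ½·100 = 434.
Planner sets c_i = Σα_j = 22 for every i, so G^SO = 5·22 = 110.
W^SO = (Σα)·G^SO − ½·5·(Σα)² = (5/2)·22² = 1210.
Deadweight loss = W^SO − W^NE = 776.

776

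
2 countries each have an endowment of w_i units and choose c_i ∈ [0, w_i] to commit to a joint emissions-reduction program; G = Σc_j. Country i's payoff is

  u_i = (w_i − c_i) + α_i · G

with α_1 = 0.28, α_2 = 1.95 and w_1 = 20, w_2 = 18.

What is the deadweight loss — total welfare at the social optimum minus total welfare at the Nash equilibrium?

∂u_i/∂c_i = α_i − 1, so country i contributes w_i if α_i > 1, else 0.
α_i > 1 for i ∈ {2}; NE contributions (0, 18), G = 18.
W^NE = Σw_i − G^NE + (Σα_i)·G^NE = 38 + 1.23·18 = 60.14.
Planner: ∂(Σu_j)/∂c_i = Σα_j − 1 = 1.23 > 0, so everyone contributes w_i; G^SO = 38, W^SO = 38 + 1.23·38 = 84.74.
Deadweight loss = 24.6.

24.6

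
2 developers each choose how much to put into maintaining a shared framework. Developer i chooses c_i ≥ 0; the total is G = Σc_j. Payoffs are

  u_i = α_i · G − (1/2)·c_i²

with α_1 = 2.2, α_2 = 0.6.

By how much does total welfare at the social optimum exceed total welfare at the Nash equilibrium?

2.6

Developer i's FOC: ∂u_i/∂c_i = α_i − c_i = 0, so c_i* = α_i.
NE contributions = (2.2, 0.6); G = 2.8.
W^NE = (Σα)·G − ½Σα_i² = 2.8² − ½·5.2 = 5.24.
Planner sets c_i = Σα_j = 2.8 for every i, so G^SO = 2·2.8 = 5.6.
W^SO = (Σα)·G^SO − ½·2·(Σα)² = (2/2)·2.8² = 7.84.
Deadweight loss = W^SO − W^NE = 2.6.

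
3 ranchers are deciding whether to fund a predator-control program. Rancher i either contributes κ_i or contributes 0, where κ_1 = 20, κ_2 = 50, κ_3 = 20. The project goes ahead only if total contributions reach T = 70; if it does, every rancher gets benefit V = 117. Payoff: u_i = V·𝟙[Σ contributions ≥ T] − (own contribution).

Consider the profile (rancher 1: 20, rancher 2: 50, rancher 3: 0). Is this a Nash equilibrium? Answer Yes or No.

Total = 70 ≥ 70: provided.
Rancher 1 (pledges 20, payoff 97): dropping to 0 → total 50, payoff 0. No gain.
Rancher 2 (pledges 50, payoff 67): dropping to 0 → total 20, payoff 0. No gain.
Rancher 3 (pledges 0, payoff 117): pledging 20 → total 90, payoff 97. No gain.

Yes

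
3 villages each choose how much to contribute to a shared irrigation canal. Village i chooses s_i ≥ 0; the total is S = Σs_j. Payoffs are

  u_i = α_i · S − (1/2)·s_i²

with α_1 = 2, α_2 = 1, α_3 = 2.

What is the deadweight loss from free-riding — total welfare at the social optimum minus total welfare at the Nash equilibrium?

Village i's FOC: ∂u_i/∂s_i = α_i − s_i = 0, so s_i* = α_i.
NE contributions = (2, 1, 2); S = 5.
W^NE = (Σα)·S − ½Σα_i² = 5² − ½·9 = 20.5.
Planner sets s_i = Σα_j = 5 for every i, so S^SO = 3·5 = 15.
W^SO = (Σα)·S^SO − ½·3·(Σα)² = (3/2)·5² = 37.5.
Deadweight loss = W^SO − W^NE = 17.

17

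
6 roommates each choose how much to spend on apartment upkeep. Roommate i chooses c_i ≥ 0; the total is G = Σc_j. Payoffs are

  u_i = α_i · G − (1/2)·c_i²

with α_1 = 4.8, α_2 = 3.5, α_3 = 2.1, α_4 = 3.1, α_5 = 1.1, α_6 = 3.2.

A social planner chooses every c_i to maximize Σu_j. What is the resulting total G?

106.8

Planner FOC: ∂(Σu_j)/∂c_i = (Σα_j) − c_i = 0, so c_i^SO = Σα_j = 17.8 for every i; G^SO = 106.8.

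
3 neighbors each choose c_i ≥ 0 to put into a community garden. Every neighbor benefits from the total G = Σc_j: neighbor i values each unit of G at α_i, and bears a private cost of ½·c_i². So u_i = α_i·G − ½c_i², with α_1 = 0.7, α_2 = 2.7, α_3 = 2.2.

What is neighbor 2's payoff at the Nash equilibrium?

Neighbor i's FOC: ∂u_i/∂c_i = α_i − c_i = 0, so c_i* = α_i.
NE contributions = (0.7, 2.7, 2.2); G = 5.6.
u_2 = α_2·G − ½·(c_2)² = 2.7·5.6 − ½·2.7² = 11.475.

11.475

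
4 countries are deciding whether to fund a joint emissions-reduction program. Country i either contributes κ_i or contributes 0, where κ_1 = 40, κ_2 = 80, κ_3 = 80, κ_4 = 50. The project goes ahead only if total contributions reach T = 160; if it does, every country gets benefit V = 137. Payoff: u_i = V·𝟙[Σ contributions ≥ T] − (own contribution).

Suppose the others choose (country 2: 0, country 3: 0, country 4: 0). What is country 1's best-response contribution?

Others' total = 0. Even contributing 40 gives 40 < 160: no benefit either way.
Best response: 0.

0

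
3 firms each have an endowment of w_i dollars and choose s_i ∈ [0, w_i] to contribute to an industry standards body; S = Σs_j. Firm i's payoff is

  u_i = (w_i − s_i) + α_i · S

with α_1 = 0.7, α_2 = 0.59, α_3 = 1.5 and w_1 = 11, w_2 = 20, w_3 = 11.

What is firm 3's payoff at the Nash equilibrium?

16.5

∂u_i/∂s_i = α_i − 1, so firm i contributes w_i if α_i > 1, else 0.
α_i > 1 for i ∈ {3}; NE contributions (0, 0, 11), S = 11.
u_3 = (11 − 11) + 1.5·11 = 16.5.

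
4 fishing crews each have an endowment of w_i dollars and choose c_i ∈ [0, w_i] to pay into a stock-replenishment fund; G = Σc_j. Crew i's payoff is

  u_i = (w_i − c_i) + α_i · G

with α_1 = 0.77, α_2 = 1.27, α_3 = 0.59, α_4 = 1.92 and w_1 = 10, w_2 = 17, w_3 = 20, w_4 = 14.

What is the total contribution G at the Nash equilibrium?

∂u_i/∂c_i = α_i − 1, so crew i contributes w_i if α_i > 1, else 0.
α_i > 1 for i ∈ {2, 4}; NE contributions (0, 17, 0, 14), G = 31.

31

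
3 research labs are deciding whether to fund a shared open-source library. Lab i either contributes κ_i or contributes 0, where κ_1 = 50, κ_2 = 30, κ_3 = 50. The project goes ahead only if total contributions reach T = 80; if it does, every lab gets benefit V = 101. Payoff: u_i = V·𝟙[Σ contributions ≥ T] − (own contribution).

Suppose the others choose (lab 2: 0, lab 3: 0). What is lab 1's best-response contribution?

0

Others' total = 0. Even contributing 50 gives 50 < 80: no benefit either way.
Best response: 0.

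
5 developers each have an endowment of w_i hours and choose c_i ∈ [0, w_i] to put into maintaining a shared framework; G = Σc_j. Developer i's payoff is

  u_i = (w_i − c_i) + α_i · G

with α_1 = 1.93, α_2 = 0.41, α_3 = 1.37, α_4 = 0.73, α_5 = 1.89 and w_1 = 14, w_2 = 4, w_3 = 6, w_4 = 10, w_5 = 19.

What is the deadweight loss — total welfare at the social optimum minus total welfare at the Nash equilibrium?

∂u_i/∂c_i = α_i − 1, so developer i contributes w_i if α_i > 1, else 0.
α_i > 1 for i ∈ {1, 3, 5}; NE contributions (14, 0, 6, 0, 19), G = 39.
W^NE = Σw_i − G^NE + (Σα_i)·G^NE = 53 + 5.33·39 = 260.87.
Planner: ∂(Σu_j)/∂c_i = Σα_j − 1 = 5.33 > 0, so everyone contributes w_i; G^SO = 53, W^SO = 53 + 5.33·53 = 335.49.
Deadweight loss = 74.62.

74.62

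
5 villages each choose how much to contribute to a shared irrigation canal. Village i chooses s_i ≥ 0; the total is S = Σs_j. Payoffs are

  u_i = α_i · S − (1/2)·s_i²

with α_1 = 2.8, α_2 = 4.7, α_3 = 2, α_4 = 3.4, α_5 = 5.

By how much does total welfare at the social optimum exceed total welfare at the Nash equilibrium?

515.86

Village i's FOC: ∂u_i/∂s_i = α_i − s_i = 0, so s_i* = α_i.
NE contributions = (2.8, 4.7, 2, 3.4, 5); S = 17.9.
W^NE = (Σα)·S − ½Σα_i² = 17.9² − ½·70.49 = 285.165.
Planner sets s_i = Σα_j = 17.9 for every i, so S^SO = 5·17.9 = 89.5.
W^SO = (Σα)·S^SO − ½·5·(Σα)² = (5/2)·17.9² = 801.025.
Deadweight loss = W^SO − W^NE = 515.86.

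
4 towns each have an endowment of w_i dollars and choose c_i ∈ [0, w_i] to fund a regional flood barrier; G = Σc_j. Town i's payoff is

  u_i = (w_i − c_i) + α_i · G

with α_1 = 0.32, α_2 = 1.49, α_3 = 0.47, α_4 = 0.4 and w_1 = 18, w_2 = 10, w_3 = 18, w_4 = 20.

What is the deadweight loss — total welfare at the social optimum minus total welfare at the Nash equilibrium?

94.08

∂u_i/∂c_i = α_i − 1, so town i contributes w_i if α_i > 1, else 0.
α_i > 1 for i ∈ {2}; NE contributions (0, 10, 0, 0), G = 10.
W^NE = Σw_i − G^NE + (Σα_i)·G^NE = 66 + 1.68·10 = 82.8.
Planner: ∂(Σu_j)/∂c_i = Σα_j − 1 = 1.68 > 0, so everyone contributes w_i; G^SO = 66, W^SO = 66 + 1.68·66 = 176.88.
Deadweight loss = 94.08.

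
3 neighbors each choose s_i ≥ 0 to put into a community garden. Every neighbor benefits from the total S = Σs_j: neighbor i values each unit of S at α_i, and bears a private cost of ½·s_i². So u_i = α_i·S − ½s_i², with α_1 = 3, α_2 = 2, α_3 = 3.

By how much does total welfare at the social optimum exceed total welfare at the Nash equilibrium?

43

Neighbor i's FOC: ∂u_i/∂s_i = α_i − s_i = 0, so s_i* = α_i.
NE contributions = (3, 2, 3); S = 8.
W^NE = (Σα)·S − ½Σα_i² = 8² − ½·22 = 53.
Planner sets s_i = Σα_j = 8 for every i, so S^SO = 3·8 = 24.
W^SO = (Σα)·S^SO − ½·3·(Σα)² = (3/2)·8² = 96.
Deadweight loss = W^SO − W^NE = 43.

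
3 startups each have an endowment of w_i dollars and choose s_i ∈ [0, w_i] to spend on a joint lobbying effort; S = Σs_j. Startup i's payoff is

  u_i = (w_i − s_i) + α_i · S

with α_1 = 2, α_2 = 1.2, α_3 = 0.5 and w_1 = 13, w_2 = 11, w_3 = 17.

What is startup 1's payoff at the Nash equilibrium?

48

∂u_i/∂s_i = α_i − 1, so startup i contributes w_i if α_i > 1, else 0.
α_i > 1 for i ∈ {1, 2}; NE contributions (13, 11, 0), S = 24.
u_1 = (13 − 13) + 2·24 = 48.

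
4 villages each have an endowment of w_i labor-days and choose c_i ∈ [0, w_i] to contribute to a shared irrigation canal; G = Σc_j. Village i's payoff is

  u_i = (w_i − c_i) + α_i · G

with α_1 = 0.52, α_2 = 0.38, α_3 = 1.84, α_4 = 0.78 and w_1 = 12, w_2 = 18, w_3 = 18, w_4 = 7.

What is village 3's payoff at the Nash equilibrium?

∂u_i/∂c_i = α_i − 1, so village i contributes w_i if α_i > 1, else 0.
α_i > 1 for i ∈ {3}; NE contributions (0, 0, 18, 0), G = 18.
u_3 = (18 − 18) + 1.84·18 = 33.12.

33.12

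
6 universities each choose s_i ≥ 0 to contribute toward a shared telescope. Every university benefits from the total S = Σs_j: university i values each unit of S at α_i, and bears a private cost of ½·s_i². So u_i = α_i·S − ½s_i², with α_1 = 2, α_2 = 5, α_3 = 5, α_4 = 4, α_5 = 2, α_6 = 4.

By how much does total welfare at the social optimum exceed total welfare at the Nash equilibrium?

1013

University i's FOC: ∂u_i/∂s_i = α_i − s_i = 0, so s_i* = α_i.
NE contributions = (2, 5, 5, 4, 2, 4); S = 22.
W^NE = (Σα)·S − ½Σα_i² = 22² − ½·90 = 439.
Planner sets s_i = Σα_j = 22 for every i, so S^SO = 6·22 = 132.
W^SO = (Σα)·S^SO − ½·6·(Σα)² = (6/2)·22² = 1452.
Deadweight loss = W^SO − W^NE = 1013.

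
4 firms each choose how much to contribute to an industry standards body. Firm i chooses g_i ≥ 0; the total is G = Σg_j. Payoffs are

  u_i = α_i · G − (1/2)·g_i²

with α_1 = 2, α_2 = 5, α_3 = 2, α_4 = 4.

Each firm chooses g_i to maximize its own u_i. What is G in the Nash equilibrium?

Firm i's FOC: ∂u_i/∂g_i = α_i − g_i = 0, so g_i* = α_i.
NE contributions = (2, 5, 2, 4); G = 13.

13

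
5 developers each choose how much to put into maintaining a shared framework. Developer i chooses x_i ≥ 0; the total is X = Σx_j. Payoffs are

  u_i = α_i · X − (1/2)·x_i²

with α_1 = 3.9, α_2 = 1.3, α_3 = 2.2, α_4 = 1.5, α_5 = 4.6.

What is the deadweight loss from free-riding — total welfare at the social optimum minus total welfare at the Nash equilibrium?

Developer i's FOC: ∂u_i/∂x_i = α_i − x_i = 0, so x_i* = α_i.
NE contributions = (3.9, 1.3, 2.2, 1.5, 4.6); X = 13.5.
W^NE = (Σα)·X − ½Σα_i² = 13.5² − ½·45.15 = 159.675.
Planner sets x_i = Σα_j = 13.5 for every i, so X^SO = 5·13.5 = 67.5.
W^SO = (Σα)·X^SO − ½·5·(Σα)² = (5/2)·13.5² = 455.625.
Deadweight loss = W^SO − W^NE = 295.95.

295.95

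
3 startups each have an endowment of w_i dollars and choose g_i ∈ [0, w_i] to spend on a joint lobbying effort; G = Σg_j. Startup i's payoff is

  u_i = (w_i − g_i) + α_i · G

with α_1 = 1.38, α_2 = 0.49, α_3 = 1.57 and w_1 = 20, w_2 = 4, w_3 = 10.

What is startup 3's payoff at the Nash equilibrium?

∂u_i/∂g_i = α_i − 1, so startup i contributes w_i if α_i > 1, else 0.
α_i > 1 for i ∈ {1, 3}; NE contributions (20, 0, 10), G = 30.
u_3 = (10 − 10) + 1.57·30 = 47.1.

47.1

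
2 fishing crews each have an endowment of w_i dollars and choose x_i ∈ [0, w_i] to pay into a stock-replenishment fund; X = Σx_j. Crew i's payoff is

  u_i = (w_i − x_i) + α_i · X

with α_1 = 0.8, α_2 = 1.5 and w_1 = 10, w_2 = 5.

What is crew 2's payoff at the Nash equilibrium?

7.5

∂u_i/∂x_i = α_i − 1, so crew i contributes w_i if α_i > 1, else 0.
α_i > 1 for i ∈ {2}; NE contributions (0, 5), X = 5.
u_2 = (5 − 5) + 1.5·5 = 7.5.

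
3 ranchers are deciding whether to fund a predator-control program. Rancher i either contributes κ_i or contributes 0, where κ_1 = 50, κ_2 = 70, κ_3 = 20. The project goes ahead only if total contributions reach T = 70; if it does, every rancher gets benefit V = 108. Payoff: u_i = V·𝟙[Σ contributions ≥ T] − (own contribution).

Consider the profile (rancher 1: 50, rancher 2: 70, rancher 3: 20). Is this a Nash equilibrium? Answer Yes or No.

No

Total = 140 ≥ 70: provided.
Rancher 1 (pledges 50, payoff 58): dropping to 0 → total 90, payoff 108. Profitable deviation.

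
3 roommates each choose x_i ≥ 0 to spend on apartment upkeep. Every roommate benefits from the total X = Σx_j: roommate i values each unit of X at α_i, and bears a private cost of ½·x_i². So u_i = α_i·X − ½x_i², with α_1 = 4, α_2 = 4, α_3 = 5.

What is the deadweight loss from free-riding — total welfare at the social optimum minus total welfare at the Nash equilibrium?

Roommate i's FOC: ∂u_i/∂x_i = α_i − x_i = 0, so x_i* = α_i.
NE contributions = (4, 4, 5); X = 13.
W^NE = (Σα)·X − ½Σα_i² = 13² − ½·57 = 140.5.
Planner sets x_i = Σα_j = 13 for every i, so X^SO = 3·13 = 39.
W^SO = (Σα)·X^SO − ½·3·(Σα)² = (3/2)·13² = 253.5.
Deadweight loss = W^SO − W^NE = 113.

113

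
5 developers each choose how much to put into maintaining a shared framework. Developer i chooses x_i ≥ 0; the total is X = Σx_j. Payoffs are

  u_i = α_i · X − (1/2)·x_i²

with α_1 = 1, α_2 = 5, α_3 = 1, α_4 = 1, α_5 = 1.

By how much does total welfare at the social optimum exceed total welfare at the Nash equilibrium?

136

Developer i's FOC: ∂u_i/∂x_i = α_i − x_i = 0, so x_i* = α_i.
NE contributions = (1, 5, 1, 1, 1); X = 9.
W^NE = (Σα)·X − ½Σα_i² = 9² − ½·29 = 66.5.
Planner sets x_i = Σα_j = 9 for every i, so X^SO = 5·9 = 45.
W^SO = (Σα)·X^SO − ½·5·(Σα)² = (5/2)·9² = 202.5.
Deadweight loss = W^SO − W^NE = 136.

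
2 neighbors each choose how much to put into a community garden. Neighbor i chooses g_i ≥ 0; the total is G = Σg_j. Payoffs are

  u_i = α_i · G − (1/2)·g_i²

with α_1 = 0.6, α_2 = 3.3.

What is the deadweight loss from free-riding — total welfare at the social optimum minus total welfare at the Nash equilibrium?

Neighbor i's FOC: ∂u_i/∂g_i = α_i − g_i = 0, so g_i* = α_i.
NE contributions = (0.6, 3.3); G = 3.9.
W^NE = (Σα)·G − ½Σα_i² = 3.9² − ½·11.25 = 9.585.
Planner sets g_i = Σα_j = 3.9 for every i, so G^SO = 2·3.9 = 7.8.
W^SO = (Σα)·G^SO − ½·2·(Σα)² = (2/2)·3.9² = 15.21.
Deadweight loss = W^SO − W^NE = 5.625.

5.625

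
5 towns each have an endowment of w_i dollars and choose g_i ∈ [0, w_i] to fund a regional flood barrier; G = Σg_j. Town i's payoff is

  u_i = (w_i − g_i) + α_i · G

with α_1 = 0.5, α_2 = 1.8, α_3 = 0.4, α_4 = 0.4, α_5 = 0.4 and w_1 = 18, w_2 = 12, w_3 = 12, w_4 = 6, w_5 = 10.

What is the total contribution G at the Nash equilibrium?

∂u_i/∂g_i = α_i − 1, so town i contributes w_i if α_i > 1, else 0.
α_i > 1 for i ∈ {2}; NE contributions (0, 12, 0, 0, 0), G = 12.

12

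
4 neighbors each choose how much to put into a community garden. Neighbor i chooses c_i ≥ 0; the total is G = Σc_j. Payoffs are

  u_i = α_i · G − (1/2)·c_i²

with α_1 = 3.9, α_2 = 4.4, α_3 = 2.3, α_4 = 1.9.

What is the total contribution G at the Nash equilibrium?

Neighbor i's FOC: ∂u_i/∂c_i = α_i − c_i = 0, so c_i* = α_i.
NE contributions = (3.9, 4.4, 2.3, 1.9); G = 12.5.

12.5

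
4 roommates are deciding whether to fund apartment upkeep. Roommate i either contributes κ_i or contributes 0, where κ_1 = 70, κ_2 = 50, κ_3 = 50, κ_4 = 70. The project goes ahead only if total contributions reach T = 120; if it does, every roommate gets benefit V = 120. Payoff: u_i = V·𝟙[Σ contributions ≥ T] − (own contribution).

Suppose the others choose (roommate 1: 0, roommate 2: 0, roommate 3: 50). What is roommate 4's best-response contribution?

Others' total = 50. Contributing 70 brings total to 120 ≥ 120: gain V − κ_4 = 50.
Best response: 70.

70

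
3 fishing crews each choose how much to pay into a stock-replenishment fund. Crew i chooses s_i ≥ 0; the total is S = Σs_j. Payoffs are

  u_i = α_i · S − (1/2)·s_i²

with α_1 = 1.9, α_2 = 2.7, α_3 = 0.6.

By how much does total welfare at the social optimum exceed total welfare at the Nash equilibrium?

Crew i's FOC: ∂u_i/∂s_i = α_i − s_i = 0, so s_i* = α_i.
NE contributions = (1.9, 2.7, 0.6); S = 5.2.
W^NE = (Σα)·S − ½Σα_i² = 5.2² − ½·11.26 = 21.41.
Planner sets s_i = Σα_j = 5.2 for every i, so S^SO = 3·5.2 = 15.6.
W^SO = (Σα)·S^SO − ½·3·(Σα)² = (3/2)·5.2² = 40.56.
Deadweight loss = W^SO − W^NE = 19.15.

19.15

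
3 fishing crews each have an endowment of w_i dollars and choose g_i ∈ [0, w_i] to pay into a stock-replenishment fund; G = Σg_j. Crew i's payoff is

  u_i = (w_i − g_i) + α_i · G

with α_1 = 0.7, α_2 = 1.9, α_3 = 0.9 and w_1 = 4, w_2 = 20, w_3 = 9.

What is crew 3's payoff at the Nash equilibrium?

27

∂u_i/∂g_i = α_i − 1, so crew i contributes w_i if α_i > 1, else 0.
α_i > 1 for i ∈ {2}; NE contributions (0, 20, 0), G = 20.
u_3 = (9 − 0) + 0.9·20 = 27.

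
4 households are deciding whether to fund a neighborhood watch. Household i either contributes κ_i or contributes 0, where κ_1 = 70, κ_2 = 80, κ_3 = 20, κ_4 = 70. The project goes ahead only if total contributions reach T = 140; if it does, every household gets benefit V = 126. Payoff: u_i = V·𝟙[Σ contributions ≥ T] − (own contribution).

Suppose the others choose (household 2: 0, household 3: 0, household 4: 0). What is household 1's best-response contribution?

Others' total = 0. Even contributing 70 gives 70 < 140: no benefit either way.
Best response: 0.

0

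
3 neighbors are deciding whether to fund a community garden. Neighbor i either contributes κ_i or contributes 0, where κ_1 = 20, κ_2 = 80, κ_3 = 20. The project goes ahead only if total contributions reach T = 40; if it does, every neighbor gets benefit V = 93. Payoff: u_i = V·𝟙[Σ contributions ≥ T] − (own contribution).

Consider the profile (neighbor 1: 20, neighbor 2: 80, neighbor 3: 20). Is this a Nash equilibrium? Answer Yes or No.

Total = 120 ≥ 40: provided.
Neighbor 1 (pledges 20, payoff 73): dropping to 0 → total 100, payoff 93. Profitable deviation.

No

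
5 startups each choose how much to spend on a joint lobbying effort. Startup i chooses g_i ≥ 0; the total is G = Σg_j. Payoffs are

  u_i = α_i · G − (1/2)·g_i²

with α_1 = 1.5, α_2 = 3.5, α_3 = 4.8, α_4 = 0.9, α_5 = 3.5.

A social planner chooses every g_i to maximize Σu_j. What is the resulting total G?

71

Planner FOC: ∂(Σu_j)/∂g_i = (Σα_j) − g_i = 0, so g_i^SO = Σα_j = 14.2 for every i; G^SO = 71.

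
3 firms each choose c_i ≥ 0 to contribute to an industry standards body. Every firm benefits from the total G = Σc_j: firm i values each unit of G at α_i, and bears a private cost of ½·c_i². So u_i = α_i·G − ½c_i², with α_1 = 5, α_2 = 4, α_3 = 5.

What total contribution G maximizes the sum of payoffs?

Planner FOC: ∂(Σu_j)/∂c_i = (Σα_j) − c_i = 0, so c_i^SO = Σα_j = 14 for every i; G^SO = 42.

42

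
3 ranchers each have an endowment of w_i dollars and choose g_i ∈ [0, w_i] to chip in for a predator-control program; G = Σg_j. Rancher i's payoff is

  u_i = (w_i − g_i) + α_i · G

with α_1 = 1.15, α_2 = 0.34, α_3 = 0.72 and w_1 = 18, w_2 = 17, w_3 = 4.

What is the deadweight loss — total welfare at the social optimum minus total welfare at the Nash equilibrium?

25.41

∂u_i/∂g_i = α_i − 1, so rancher i contributes w_i if α_i > 1, else 0.
α_i > 1 for i ∈ {1}; NE contributions (18, 0, 0), G = 18.
W^NE = Σw_i − G^NE + (Σα_i)·G^NE = 39 + 1.21·18 = 60.78.
Planner: ∂(Σu_j)/∂g_i = Σα_j − 1 = 1.21 > 0, so everyone contributes w_i; G^SO = 39, W^SO = 39 + 1.21·39 = 86.19.
Deadweight loss = 25.41.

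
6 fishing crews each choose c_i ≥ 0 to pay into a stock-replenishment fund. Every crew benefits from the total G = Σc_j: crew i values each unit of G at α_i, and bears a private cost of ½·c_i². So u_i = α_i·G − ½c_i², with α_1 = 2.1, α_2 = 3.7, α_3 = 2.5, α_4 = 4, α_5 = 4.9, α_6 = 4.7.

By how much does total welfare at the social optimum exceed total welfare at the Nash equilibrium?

1002.445

Crew i's FOC: ∂u_i/∂c_i = α_i − c_i = 0, so c_i* = α_i.
NE contributions = (2.1, 3.7, 2.5, 4, 4.9, 4.7); G = 21.9.
W^NE = (Σα)·G − ½Σα_i² = 21.9² − ½·86.45 = 436.385.
Planner sets c_i = Σα_j = 21.9 for every i, so G^SO = 6·21.9 = 131.4.
W^SO = (Σα)·G^SO − ½·6·(Σα)² = (6/2)·21.9² = 1438.83.
Deadweight loss = W^SO − W^NE = 1002.445.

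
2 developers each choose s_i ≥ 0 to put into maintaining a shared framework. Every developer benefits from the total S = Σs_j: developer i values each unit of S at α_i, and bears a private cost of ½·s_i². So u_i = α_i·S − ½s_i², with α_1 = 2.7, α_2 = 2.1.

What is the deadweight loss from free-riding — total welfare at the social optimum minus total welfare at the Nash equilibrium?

5.85

Developer i's FOC: ∂u_i/∂s_i = α_i − s_i = 0, so s_i* = α_i.
NE contributions = (2.7, 2.1); S = 4.8.
W^NE = (Σα)·S − ½Σα_i² = 4.8² − ½·11.7 = 17.19.
Planner sets s_i = Σα_j = 4.8 for every i, so S^SO = 2·4.8 = 9.6.
W^SO = (Σα)·S^SO − ½·2·(Σα)² = (2/2)·4.8² = 23.04.
Deadweight loss = W^SO − W^NE = 5.85.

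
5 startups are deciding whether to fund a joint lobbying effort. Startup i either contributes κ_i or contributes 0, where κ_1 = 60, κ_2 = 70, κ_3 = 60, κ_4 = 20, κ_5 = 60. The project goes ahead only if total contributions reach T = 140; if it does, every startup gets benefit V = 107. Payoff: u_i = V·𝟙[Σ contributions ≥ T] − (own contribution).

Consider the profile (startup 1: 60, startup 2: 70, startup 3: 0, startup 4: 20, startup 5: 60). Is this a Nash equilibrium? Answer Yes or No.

Total = 210 ≥ 140: provided.
Startup 1 (pledges 60, payoff 47): dropping to 0 → total 150, payoff 107. Profitable deviation.

No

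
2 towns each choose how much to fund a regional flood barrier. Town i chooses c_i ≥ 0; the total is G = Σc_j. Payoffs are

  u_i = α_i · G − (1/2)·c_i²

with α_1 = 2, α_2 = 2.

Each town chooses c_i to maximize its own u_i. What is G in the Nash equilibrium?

4

Town i's FOC: ∂u_i/∂c_i = α_i − c_i = 0, so c_i* = α_i.
NE contributions = (2, 2); G = 4.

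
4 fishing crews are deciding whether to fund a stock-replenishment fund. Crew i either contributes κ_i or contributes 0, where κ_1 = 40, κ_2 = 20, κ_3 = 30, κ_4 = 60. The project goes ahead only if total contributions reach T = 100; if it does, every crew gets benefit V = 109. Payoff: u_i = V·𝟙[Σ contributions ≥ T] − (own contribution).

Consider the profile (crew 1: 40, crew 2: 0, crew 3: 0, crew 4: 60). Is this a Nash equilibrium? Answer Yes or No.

Total = 100 ≥ 100: provided.
Crew 1 (pledges 40, payoff 69): dropping to 0 → total 60, payoff 0. No gain.
Crew 2 (pledges 0, payoff 109): pledging 20 → total 120, payoff 89. No gain.
Crew 3 (pledges 0, payoff 109): pledging 30 → total 130, payoff 79. No gain.
Crew 4 (pledges 60, payoff 49): dropping to 0 → total 40, payoff 0. No gain.

Yes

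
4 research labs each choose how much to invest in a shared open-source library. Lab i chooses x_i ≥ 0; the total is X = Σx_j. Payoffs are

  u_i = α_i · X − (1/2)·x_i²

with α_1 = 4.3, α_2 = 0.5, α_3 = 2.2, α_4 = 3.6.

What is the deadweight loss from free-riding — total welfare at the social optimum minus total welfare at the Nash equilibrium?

Lab i's FOC: ∂u_i/∂x_i = α_i − x_i = 0, so x_i* = α_i.
NE contributions = (4.3, 0.5, 2.2, 3.6); X = 10.6.
W^NE = (Σα)·X − ½Σα_i² = 10.6² − ½·36.54 = 94.09.
Planner sets x_i = Σα_j = 10.6 for every i, so X^SO = 4·10.6 = 42.4.
W^SO = (Σα)·X^SO − ½·4·(Σα)² = (4/2)·10.6² = 224.72.
Deadweight loss = W^SO − W^NE = 130.63.

130.63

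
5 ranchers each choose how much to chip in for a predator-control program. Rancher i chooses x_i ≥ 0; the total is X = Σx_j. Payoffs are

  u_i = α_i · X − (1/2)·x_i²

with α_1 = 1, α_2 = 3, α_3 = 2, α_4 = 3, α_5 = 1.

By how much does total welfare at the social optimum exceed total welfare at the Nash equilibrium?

Rancher i's FOC: ∂u_i/∂x_i = α_i − x_i = 0, so x_i* = α_i.
NE contributions = (1, 3, 2, 3, 1); X = 10.
W^NE = (Σα)·X − ½Σα_i² = 10² − ½·24 = 88.
Planner sets x_i = Σα_j = 10 for every i, so X^SO = 5·10 = 50.
W^SO = (Σα)·X^SO − ½·5·(Σα)² = (5/2)·10² = 250.
Deadweight loss = W^SO − W^NE = 162.

162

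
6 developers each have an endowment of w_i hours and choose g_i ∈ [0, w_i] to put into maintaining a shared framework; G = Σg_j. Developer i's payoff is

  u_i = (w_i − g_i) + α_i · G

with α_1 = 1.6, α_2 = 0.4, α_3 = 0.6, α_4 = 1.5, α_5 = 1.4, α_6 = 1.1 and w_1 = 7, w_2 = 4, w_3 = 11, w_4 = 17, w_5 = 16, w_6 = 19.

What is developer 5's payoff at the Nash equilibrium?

82.6

∂u_i/∂g_i = α_i − 1, so developer i contributes w_i if α_i > 1, else 0.
α_i > 1 for i ∈ {1, 4, 5, 6}; NE contributions (7, 0, 0, 17, 16, 19), G = 59.
u_5 = (16 − 16) + 1.4·59 = 82.6.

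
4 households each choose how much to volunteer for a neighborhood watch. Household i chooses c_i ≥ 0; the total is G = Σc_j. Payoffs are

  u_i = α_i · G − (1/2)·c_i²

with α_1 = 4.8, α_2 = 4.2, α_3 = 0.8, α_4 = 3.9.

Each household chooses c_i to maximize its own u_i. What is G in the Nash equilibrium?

13.7

Household i's FOC: ∂u_i/∂c_i = α_i − c_i = 0, so c_i* = α_i.
NE contributions = (4.8, 4.2, 0.8, 3.9); G = 13.7.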